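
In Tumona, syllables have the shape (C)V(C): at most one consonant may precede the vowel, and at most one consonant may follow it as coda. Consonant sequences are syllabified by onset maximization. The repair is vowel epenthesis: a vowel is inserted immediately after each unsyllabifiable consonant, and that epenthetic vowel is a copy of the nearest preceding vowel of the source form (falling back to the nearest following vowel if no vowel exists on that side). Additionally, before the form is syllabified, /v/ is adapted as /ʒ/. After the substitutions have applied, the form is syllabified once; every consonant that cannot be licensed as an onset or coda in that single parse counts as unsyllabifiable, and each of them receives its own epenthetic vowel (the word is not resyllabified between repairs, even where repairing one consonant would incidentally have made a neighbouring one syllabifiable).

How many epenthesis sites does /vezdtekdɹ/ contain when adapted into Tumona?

After substitution the input is /ʒezdtekdɹ/.
The unsyllabifiable consonants are /d/, /d/, /ɹ/; each receives one epenthetic vowel.

3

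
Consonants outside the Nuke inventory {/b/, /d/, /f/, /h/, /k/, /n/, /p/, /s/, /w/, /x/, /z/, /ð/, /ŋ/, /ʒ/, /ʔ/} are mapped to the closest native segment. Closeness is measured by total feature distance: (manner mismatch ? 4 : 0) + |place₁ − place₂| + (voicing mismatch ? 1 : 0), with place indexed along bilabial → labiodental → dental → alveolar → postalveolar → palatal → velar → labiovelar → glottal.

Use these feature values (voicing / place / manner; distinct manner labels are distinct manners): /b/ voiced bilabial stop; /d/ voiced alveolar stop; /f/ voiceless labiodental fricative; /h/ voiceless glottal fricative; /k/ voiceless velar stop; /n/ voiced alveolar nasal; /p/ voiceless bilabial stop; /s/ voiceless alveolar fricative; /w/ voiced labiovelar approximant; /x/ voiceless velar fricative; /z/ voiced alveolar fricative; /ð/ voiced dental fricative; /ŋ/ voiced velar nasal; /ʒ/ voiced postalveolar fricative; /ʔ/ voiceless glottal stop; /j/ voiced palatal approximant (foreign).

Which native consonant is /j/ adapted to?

/w/ is closest: same manner (approximant), place distance 2 (palatal→labiovelar), same voicing; total 2. Next closest is /ŋ/ at distance 5.

w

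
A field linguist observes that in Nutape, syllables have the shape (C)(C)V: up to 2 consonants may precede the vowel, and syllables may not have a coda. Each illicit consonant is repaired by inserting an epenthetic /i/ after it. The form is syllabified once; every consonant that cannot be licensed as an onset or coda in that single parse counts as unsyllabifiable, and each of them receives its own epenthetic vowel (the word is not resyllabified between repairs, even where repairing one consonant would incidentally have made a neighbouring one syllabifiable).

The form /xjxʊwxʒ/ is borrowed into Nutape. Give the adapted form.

Syllabifying with onset maximization leaves /x/, /w/, /x/, /ʒ/ stranded (no codas are permitted; onsets may contain at most 2 consonants).
Inserting the epenthetic vowel yields /x/ → /xi/, /w/ → /wi/, /x/ → /xi/, /ʒ/ → /ʒi/.

xijxʊwixiʒi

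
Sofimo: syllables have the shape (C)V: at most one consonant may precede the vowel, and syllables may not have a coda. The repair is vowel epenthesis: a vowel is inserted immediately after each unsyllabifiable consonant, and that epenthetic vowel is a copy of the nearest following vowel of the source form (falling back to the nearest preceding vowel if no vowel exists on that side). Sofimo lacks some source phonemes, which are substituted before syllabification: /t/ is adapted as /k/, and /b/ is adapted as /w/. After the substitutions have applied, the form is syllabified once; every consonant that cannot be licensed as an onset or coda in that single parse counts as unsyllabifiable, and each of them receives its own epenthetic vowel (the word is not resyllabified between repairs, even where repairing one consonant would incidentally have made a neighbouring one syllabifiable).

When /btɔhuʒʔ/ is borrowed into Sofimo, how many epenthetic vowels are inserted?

After substitution the input is /wkɔhuʒʔ/.
The unsyllabifiable consonants are /w/, /ʒ/, /ʔ/; each receives one epenthetic vowel.

3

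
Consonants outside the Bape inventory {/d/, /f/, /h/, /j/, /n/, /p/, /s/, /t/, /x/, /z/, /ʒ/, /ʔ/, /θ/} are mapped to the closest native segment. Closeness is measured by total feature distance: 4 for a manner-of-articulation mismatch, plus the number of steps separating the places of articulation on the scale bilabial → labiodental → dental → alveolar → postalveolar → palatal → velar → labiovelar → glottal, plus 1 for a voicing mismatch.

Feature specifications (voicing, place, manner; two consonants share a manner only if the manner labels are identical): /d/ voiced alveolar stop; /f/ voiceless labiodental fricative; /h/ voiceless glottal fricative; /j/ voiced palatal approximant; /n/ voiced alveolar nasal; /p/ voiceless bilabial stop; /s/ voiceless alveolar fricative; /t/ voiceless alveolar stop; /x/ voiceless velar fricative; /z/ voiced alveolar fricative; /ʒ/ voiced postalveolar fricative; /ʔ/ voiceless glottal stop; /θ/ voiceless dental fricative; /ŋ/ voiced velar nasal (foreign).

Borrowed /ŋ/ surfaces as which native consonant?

n

/n/ is closest: same manner (nasal), place distance 3 (velar→alveolar), same voicing; total 3. Next closest is /j/ at distance 5.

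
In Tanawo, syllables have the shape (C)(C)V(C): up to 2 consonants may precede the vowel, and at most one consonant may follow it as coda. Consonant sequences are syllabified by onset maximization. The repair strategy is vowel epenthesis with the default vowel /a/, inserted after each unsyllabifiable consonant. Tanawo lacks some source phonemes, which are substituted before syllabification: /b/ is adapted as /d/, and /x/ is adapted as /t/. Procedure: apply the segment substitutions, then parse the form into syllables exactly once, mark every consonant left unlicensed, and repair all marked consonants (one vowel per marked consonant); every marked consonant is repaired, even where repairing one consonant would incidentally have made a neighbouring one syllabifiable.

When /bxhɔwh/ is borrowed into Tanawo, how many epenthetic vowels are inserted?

2

After substitution the input is /dthɔwh/.
The unsyllabifiable consonants are /d/, /h/; each receives one epenthetic vowel.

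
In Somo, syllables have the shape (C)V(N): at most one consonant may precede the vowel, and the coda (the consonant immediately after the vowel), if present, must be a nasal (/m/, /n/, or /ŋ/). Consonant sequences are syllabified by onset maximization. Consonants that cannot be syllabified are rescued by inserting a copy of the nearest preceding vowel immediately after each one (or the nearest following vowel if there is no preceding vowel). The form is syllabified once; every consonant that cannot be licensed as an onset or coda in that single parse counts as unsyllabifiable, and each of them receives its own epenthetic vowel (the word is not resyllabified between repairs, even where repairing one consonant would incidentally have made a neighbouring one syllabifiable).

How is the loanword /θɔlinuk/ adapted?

θɔlinuku

Under (C)V(N), the unsyllabifiable consonants are /k/ (only a nasal (/m/, /n/, or /ŋ/) is licensed in coda position; onsets are limited to one consonant).
Epenthesis after each stranded consonant: /k/ → /ku/.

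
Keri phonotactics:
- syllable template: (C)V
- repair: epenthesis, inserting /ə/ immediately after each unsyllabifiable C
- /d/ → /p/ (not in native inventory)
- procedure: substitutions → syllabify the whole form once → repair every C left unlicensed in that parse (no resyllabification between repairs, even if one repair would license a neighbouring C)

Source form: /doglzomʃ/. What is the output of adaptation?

Substitution: /d/ → /p/, giving /poglzomʃ/.
Under (C)V, the unsyllabifiable consonants are /g/, /l/, /m/, /ʃ/ (no codas are permitted; onsets are limited to one consonant).
Epenthesis after each stranded consonant: /g/ → /gə/, /l/ → /lə/, /m/ → /mə/, /ʃ/ → /ʃə/.

pogələzoməʃə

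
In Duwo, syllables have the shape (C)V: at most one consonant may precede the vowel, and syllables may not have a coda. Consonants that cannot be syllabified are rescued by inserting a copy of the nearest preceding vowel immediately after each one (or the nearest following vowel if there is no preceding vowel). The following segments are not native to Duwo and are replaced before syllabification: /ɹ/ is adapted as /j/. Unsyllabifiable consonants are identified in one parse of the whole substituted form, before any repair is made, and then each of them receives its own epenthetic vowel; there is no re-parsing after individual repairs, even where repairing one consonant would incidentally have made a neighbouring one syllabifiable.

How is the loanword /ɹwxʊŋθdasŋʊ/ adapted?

Substitution: /ɹ/ → /j/, giving /jwxʊŋθdasŋʊ/.
The consonants /j/, /w/, /ŋ/, /θ/, /s/ cannot be parsed into a legal (C)V syllable (no codas are permitted; onsets are limited to one consonant).
Epenthesis after each stranded consonant: /j/ → /jʊ/, /w/ → /wʊ/, /ŋ/ → /ŋʊ/, /θ/ → /θʊ/, /s/ → /sa/.

jʊwʊxʊŋʊθʊdasaŋʊ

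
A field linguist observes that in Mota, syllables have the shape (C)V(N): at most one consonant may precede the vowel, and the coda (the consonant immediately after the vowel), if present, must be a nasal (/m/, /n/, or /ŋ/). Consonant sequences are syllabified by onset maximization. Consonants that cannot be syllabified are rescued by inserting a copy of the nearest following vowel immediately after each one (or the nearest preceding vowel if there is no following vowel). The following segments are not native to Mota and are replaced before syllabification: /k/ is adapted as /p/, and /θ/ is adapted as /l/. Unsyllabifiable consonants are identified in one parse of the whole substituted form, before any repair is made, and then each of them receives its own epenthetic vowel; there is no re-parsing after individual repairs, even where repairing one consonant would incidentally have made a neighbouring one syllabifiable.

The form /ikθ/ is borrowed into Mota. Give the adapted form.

Substitution: /k/ → /p/, /θ/ → /l/, giving /ipl/.
Syllabifying with onset maximization leaves /p/, /l/ stranded (only a nasal (/m/, /n/, or /ŋ/) is licensed in coda position; onsets are limited to one consonant).
Each unlicensed consonant becomes the onset of a new syllable: /p/ → /pi/, /l/ → /li/.

ipili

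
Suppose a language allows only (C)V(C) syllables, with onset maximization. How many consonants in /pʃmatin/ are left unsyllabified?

2

The consonants /p/, /ʃ/ cannot be parsed into a legal (C)V(C) syllable (at most one coda consonant is licensed; onsets are limited to one consonant).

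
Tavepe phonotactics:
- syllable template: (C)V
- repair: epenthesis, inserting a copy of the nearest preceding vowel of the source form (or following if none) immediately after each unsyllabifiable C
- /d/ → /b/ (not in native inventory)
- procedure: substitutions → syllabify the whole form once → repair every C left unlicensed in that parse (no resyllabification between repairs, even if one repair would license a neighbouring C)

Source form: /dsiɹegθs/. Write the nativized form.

Substitution: /d/ → /b/, giving /bsiɹegθs/.
Under (C)V, the unsyllabifiable consonants are /b/, /g/, /θ/, /s/ (no codas are permitted; onsets are limited to one consonant).
Each unlicensed consonant becomes the onset of a new syllable: /b/ → /bi/, /g/ → /ge/, /θ/ → /θe/, /s/ → /se/.

bisiɹegeθese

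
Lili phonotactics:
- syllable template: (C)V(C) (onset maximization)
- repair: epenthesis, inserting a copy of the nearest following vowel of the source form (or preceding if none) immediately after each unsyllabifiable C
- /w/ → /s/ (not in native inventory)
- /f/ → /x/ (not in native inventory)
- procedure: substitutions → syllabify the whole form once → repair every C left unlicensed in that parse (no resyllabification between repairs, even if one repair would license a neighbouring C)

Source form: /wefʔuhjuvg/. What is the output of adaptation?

Substitution: /w/ → /s/, /f/ → /x/, giving /sexʔuhjuvg/.
Syllabifying with onset maximization leaves /g/ stranded (at most one coda consonant is licensed; onsets are limited to one consonant).
Each unlicensed consonant becomes the onset of a new syllable: /g/ → /gu/.

sexʔuhjuvgu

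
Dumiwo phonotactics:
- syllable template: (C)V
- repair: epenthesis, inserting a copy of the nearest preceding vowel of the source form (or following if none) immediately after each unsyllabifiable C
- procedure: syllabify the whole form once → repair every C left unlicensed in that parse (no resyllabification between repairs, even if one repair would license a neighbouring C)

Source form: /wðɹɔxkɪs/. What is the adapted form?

Syllabifying with onset maximization leaves /w/, /ð/, /x/, /s/ stranded (no codas are permitted; onsets are limited to one consonant).
Inserting the epenthetic vowel yields /w/ → /wɔ/, /ð/ → /ðɔ/, /x/ → /xɔ/, /s/ → /sɪ/.

wɔðɔɹɔxɔkɪsɪ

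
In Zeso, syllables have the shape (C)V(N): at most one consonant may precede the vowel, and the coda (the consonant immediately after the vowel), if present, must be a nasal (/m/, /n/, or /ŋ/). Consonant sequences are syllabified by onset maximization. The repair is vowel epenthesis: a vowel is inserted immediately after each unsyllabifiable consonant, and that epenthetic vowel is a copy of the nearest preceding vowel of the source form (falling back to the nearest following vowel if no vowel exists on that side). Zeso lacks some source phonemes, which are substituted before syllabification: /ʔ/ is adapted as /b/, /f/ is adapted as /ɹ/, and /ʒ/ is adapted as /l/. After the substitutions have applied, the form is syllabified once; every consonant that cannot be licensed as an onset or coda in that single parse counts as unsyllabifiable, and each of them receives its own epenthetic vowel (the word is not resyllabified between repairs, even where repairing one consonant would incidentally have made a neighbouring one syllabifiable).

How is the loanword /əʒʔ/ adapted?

ələbə

Substitution: /ʒ/ → /l/, /ʔ/ → /b/, giving /əlb/.
Syllabifying with onset maximization leaves /l/, /b/ stranded (only a nasal (/m/, /n/, or /ŋ/) is licensed in coda position; onsets are limited to one consonant).
Each unlicensed consonant becomes the onset of a new syllable: /l/ → /lə/, /b/ → /bə/.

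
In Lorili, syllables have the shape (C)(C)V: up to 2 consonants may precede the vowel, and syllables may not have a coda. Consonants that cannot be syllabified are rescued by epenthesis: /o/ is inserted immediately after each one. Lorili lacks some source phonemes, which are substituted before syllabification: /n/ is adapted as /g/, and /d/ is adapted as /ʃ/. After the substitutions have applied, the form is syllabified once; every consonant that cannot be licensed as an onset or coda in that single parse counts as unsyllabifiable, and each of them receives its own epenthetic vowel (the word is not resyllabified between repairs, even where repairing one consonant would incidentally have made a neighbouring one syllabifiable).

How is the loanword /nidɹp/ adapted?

Substitution: /n/ → /g/, /d/ → /ʃ/, giving /giʃɹp/.
Under (C)(C)V, the unsyllabifiable consonants are /ʃ/, /ɹ/, /p/ (no codas are permitted; onsets may contain at most 2 consonants).
Epenthesis after each stranded consonant: /ʃ/ → /ʃo/, /ɹ/ → /ɹo/, /p/ → /po/.

giʃoɹopo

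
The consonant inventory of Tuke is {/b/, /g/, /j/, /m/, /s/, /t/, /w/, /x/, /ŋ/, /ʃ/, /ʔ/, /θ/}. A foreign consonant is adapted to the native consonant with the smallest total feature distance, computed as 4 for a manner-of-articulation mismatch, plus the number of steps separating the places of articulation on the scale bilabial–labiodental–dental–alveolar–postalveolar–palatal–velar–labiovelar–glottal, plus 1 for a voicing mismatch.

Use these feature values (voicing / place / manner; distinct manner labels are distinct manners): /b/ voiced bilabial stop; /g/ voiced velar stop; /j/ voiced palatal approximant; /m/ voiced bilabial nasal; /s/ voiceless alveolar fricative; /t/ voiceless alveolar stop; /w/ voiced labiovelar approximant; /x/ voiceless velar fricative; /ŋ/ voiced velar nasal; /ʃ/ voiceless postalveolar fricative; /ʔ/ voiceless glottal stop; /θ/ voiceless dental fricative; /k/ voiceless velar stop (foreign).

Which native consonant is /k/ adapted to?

/g/ is closest: same manner (stop), place distance 0 (velar→velar), voicing differs (+1); total 1. Next closest is /ʔ/ at distance 2.

g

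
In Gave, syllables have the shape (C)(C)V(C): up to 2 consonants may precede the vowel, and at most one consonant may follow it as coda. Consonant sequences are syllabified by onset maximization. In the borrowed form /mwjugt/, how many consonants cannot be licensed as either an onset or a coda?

The consonants /m/, /t/ cannot be parsed into a legal (C)(C)V(C) syllable (at most one coda consonant is licensed; onsets may contain at most 2 consonants).

2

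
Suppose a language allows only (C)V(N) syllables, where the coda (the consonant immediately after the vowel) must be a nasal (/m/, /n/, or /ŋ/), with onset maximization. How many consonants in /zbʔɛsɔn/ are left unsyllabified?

2

The consonants /z/, /b/ cannot be parsed into a legal (C)V(N) syllable (only a nasal (/m/, /n/, or /ŋ/) is licensed in coda position; onsets are limited to one consonant).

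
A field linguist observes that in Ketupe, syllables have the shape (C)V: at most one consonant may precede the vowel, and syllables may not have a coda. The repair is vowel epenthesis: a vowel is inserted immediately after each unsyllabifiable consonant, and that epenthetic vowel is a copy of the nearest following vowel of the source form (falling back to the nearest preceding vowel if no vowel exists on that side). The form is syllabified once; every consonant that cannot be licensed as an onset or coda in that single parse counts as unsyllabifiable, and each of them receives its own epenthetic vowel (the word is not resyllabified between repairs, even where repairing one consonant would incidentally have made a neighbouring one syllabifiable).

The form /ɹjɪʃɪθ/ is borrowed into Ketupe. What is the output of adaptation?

ɹɪjɪʃɪθɪ

The consonants /ɹ/, /θ/ cannot be parsed into a legal (C)V syllable (no codas are permitted; onsets are limited to one consonant).
Each unlicensed consonant becomes the onset of a new syllable: /ɹ/ → /ɹɪ/, /θ/ → /θɪ/.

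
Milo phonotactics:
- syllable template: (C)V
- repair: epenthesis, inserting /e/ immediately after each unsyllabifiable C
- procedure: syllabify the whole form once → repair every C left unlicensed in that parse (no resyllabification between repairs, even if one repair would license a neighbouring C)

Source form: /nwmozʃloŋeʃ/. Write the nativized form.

newemozeʃeloŋeʃe

Under (C)V, the unsyllabifiable consonants are /n/, /w/, /z/, /ʃ/, /ʃ/ (no codas are permitted; onsets are limited to one consonant).
Epenthesis after each stranded consonant: /n/ → /ne/, /w/ → /we/, /z/ → /ze/, /ʃ/ → /ʃe/, /ʃ/ → /ʃe/.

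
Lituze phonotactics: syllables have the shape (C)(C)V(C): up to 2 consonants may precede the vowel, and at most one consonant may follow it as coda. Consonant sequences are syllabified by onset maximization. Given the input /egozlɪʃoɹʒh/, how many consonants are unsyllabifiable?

Syllabifying with onset maximization leaves /ʒ/, /h/ stranded (at most one coda consonant is licensed; onsets may contain at most 2 consonants).

2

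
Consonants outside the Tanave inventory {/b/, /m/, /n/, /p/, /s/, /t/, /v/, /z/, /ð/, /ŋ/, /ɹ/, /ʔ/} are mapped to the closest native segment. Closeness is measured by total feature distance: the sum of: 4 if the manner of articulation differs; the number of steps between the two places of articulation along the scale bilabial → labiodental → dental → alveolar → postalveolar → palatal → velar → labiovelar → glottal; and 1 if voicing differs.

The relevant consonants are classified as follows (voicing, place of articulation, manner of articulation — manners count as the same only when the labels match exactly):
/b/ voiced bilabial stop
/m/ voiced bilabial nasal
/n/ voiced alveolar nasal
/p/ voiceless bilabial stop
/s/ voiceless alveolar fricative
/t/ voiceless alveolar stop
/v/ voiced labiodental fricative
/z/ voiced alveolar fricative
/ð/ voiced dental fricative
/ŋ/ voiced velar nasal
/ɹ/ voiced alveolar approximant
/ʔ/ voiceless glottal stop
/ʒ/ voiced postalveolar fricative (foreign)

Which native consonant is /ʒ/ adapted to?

z

/z/ is closest: same manner (fricative), place distance 1 (postalveolar→alveolar), same voicing; total 1. Next closest is /s/ at distance 2.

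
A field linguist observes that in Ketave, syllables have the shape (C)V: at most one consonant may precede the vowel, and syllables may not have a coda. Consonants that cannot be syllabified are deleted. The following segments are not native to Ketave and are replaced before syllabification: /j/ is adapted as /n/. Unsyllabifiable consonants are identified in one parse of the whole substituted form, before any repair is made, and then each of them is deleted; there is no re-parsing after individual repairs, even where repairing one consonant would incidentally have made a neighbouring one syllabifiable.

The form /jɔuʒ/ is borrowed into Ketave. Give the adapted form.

Substitution: /j/ → /n/, giving /nɔuʒ/.
Syllabifying with onset maximization leaves /ʒ/ stranded (no codas are permitted; onsets are limited to one consonant).
Deletion applies to /ʒ/.

nɔu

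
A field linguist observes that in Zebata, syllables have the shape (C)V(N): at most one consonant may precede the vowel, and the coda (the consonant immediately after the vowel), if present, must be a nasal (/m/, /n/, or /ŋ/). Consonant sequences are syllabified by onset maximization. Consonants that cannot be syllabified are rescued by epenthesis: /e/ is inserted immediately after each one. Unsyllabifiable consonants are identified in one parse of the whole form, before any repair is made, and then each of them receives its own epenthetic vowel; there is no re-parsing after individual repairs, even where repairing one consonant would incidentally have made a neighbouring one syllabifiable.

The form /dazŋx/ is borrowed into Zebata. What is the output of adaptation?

dazeŋexe

The consonants /z/, /ŋ/, /x/ cannot be parsed into a legal (C)V(N) syllable (only a nasal (/m/, /n/, or /ŋ/) is licensed in coda position; onsets are limited to one consonant).
Inserting the epenthetic vowel yields /z/ → /ze/, /ŋ/ → /ŋe/, /x/ → /xe/.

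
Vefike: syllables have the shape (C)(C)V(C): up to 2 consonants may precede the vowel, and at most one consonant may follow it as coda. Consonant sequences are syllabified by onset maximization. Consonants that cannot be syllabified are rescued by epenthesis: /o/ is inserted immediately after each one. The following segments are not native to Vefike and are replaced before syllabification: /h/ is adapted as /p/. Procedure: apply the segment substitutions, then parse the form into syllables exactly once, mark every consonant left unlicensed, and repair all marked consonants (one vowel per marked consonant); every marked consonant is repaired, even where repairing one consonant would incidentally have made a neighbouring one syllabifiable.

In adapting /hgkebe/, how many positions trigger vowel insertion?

1

After substitution the input is /pgkebe/.
The unsyllabifiable consonants are /p/; each receives one epenthetic vowel.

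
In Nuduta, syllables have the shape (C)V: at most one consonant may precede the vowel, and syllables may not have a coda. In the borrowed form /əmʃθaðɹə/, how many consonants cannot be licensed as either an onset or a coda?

Under (C)V, the unsyllabifiable consonants are /m/, /ʃ/, /ð/ (no codas are permitted; onsets are limited to one consonant).

3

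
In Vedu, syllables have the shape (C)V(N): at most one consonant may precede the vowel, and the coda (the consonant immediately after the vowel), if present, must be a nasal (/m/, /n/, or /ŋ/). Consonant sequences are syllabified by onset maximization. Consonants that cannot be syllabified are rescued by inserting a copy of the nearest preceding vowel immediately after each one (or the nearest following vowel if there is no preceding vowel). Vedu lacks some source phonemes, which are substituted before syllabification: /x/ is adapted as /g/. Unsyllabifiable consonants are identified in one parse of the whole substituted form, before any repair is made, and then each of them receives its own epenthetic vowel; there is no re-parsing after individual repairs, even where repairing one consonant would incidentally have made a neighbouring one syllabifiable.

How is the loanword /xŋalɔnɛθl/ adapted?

Substitution: /x/ → /g/, giving /gŋalɔnɛθl/.
The consonants /g/, /θ/, /l/ cannot be parsed into a legal (C)V(N) syllable (only a nasal (/m/, /n/, or /ŋ/) is licensed in coda position; onsets are limited to one consonant).
Each unlicensed consonant becomes the onset of a new syllable: /g/ → /ga/, /θ/ → /θɛ/, /l/ → /lɛ/.

gaŋalɔnɛθɛlɛ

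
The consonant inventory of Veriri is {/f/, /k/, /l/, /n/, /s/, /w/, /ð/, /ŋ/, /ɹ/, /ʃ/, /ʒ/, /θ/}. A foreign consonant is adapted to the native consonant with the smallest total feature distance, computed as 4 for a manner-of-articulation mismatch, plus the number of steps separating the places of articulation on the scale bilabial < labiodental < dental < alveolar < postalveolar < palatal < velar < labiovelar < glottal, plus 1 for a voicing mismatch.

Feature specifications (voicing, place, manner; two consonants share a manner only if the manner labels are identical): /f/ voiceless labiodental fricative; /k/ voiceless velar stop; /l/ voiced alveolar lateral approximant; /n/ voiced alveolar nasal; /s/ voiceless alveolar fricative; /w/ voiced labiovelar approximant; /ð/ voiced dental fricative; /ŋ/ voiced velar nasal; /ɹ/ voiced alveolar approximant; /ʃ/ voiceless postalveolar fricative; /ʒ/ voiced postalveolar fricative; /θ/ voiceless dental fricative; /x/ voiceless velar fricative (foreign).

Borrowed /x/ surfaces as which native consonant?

/ʃ/ is closest: same manner (fricative), place distance 2 (velar→postalveolar), same voicing; total 2. Next closest is /s/ at distance 3.

ʃ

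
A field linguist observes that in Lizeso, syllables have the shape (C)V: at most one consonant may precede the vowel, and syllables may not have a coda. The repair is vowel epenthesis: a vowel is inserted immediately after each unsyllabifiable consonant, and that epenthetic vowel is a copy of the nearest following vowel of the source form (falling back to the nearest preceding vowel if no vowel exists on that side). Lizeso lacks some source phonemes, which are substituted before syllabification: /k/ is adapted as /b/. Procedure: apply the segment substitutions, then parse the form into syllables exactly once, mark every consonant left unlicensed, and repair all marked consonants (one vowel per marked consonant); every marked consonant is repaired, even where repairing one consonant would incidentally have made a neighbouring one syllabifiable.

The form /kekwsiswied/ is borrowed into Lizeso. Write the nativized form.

Substitution: /k/ → /b/, giving /bebwsiswied/.
The consonants /b/, /w/, /s/, /d/ cannot be parsed into a legal (C)V syllable (no codas are permitted; onsets are limited to one consonant).
Inserting the epenthetic vowel yields /b/ → /bi/, /w/ → /wi/, /s/ → /si/, /d/ → /de/.

bebiwisisiwiede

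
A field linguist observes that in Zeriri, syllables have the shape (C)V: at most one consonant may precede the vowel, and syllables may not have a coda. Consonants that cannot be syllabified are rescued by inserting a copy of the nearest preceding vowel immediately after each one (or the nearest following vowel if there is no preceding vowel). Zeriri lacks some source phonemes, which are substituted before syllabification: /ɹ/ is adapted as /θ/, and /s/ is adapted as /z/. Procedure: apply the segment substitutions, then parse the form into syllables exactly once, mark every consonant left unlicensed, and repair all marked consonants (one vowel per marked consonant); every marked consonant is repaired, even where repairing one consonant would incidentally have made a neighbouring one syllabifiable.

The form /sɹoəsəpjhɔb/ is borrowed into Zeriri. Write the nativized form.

zoθoəzəpəjəhɔbɔ

Substitution: /s/ → /z/, /ɹ/ → /θ/, giving /zθoəzəpjhɔb/.
Under (C)V, the unsyllabifiable consonants are /z/, /p/, /j/, /b/ (no codas are permitted; onsets are limited to one consonant).
Epenthesis after each stranded consonant: /z/ → /zo/, /p/ → /pə/, /j/ → /jə/, /b/ → /bɔ/.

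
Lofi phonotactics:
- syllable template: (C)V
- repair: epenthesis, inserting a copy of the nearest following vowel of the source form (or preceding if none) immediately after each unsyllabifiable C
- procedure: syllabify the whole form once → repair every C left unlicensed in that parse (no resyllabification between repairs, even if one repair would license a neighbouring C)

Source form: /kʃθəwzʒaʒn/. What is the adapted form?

The consonants /k/, /ʃ/, /w/, /z/, /ʒ/, /n/ cannot be parsed into a legal (C)V syllable (no codas are permitted; onsets are limited to one consonant).
Each unlicensed consonant becomes the onset of a new syllable: /k/ → /kə/, /ʃ/ → /ʃə/, /w/ → /wa/, /z/ → /za/, /ʒ/ → /ʒa/, /n/ → /na/.

kəʃəθəwazaʒaʒana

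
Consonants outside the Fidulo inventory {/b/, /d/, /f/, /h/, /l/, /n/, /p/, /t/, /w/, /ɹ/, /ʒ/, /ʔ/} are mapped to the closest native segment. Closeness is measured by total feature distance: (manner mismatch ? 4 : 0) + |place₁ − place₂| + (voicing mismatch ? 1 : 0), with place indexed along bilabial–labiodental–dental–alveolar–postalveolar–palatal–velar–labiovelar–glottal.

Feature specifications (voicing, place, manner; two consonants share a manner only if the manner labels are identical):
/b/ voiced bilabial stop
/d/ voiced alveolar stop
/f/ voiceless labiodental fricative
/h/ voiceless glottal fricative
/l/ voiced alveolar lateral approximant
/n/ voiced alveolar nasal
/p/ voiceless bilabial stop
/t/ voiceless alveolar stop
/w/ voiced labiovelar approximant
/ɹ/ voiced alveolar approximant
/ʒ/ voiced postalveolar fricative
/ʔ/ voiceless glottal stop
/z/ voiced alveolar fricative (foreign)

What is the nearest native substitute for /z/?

/ʒ/ is closest: same manner (fricative), place distance 1 (alveolar→postalveolar), same voicing; total 1. Next closest is /f/ at distance 3.

ʒ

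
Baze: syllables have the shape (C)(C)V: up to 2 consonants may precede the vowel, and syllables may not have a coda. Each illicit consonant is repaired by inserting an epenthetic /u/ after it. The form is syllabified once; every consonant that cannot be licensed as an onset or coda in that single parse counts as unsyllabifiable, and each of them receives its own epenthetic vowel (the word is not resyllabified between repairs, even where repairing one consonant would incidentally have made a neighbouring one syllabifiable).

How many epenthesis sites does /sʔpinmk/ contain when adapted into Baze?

The unsyllabifiable consonants are /s/, /n/, /m/, /k/; each receives one epenthetic vowel.

4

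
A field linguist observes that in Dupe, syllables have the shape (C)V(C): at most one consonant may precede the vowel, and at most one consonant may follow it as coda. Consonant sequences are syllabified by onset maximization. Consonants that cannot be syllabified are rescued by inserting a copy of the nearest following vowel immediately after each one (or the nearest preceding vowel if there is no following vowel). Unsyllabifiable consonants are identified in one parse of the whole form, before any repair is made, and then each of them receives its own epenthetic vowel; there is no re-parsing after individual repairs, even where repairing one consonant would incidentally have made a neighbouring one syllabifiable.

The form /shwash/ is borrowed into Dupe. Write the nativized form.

The consonants /s/, /h/, /h/ cannot be parsed into a legal (C)V(C) syllable (at most one coda consonant is licensed; onsets are limited to one consonant).
Each unlicensed consonant becomes the onset of a new syllable: /s/ → /sa/, /h/ → /ha/, /h/ → /ha/.

sahawasha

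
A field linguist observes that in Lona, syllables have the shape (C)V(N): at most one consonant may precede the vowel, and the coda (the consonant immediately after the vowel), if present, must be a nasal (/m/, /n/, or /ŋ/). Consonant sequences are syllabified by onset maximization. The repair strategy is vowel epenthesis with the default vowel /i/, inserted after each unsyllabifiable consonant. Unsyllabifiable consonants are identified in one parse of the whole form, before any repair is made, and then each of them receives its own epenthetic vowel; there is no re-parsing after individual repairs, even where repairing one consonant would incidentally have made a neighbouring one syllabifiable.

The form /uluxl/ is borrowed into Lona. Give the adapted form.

The consonants /x/, /l/ cannot be parsed into a legal (C)V(N) syllable (only a nasal (/m/, /n/, or /ŋ/) is licensed in coda position; onsets are limited to one consonant).
Each unlicensed consonant becomes the onset of a new syllable: /x/ → /xi/, /l/ → /li/.

uluxili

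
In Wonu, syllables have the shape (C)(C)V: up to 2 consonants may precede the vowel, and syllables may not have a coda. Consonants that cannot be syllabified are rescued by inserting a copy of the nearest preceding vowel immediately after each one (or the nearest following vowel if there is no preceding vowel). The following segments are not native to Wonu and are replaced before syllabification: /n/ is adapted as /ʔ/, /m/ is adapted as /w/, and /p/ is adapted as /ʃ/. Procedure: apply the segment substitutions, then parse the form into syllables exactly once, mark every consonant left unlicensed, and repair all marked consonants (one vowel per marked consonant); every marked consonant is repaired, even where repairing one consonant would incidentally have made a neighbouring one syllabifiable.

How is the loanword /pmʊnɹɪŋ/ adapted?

Substitution: /p/ → /ʃ/, /m/ → /w/, /n/ → /ʔ/, giving /ʃwʊʔɹɪŋ/.
The consonants /ŋ/ cannot be parsed into a legal (C)(C)V syllable (no codas are permitted; onsets may contain at most 2 consonants).
Inserting the epenthetic vowel yields /ŋ/ → /ŋɪ/.

ʃwʊʔɹɪŋɪ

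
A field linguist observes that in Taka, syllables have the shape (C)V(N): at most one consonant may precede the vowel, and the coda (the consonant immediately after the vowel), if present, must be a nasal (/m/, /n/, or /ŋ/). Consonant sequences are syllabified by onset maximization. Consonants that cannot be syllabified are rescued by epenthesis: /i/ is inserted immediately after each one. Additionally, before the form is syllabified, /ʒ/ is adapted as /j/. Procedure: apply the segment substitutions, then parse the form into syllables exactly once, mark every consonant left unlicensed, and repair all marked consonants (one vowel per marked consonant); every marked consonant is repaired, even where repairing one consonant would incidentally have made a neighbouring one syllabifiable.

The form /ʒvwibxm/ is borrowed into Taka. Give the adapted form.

Substitution: /ʒ/ → /j/, giving /jvwibxm/.
Under (C)V(N), the unsyllabifiable consonants are /j/, /v/, /b/, /x/, /m/ (only a nasal (/m/, /n/, or /ŋ/) is licensed in coda position; onsets are limited to one consonant).
Epenthesis after each stranded consonant: /j/ → /ji/, /v/ → /vi/, /b/ → /bi/, /x/ → /xi/, /m/ → /mi/.

jiviwibiximi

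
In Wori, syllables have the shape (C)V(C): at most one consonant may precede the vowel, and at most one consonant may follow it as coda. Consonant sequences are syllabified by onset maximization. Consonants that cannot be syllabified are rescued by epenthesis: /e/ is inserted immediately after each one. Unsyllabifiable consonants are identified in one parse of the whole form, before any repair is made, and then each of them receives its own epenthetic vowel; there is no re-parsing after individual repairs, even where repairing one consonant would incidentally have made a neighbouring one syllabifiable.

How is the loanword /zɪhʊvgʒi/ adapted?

The consonants /g/ cannot be parsed into a legal (C)V(C) syllable (at most one coda consonant is licensed; onsets are limited to one consonant).
Inserting the epenthetic vowel yields /g/ → /ge/.

zɪhʊvgeʒi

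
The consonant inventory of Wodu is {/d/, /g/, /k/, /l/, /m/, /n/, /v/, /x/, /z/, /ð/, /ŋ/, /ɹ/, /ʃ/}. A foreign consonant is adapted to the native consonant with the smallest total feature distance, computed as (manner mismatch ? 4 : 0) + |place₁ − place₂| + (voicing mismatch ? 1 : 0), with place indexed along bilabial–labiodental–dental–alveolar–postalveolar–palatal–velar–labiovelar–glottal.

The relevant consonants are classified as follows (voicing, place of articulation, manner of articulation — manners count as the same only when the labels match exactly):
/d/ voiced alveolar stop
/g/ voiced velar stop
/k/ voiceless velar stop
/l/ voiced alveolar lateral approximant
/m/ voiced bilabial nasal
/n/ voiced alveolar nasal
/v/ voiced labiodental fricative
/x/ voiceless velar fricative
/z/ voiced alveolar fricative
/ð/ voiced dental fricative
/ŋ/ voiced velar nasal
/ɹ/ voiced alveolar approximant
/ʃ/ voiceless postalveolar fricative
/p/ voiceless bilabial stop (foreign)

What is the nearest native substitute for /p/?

d

/d/ is closest: same manner (stop), place distance 3 (bilabial→alveolar), voicing differs (+1); total 4. Next closest is /m/ at distance 5.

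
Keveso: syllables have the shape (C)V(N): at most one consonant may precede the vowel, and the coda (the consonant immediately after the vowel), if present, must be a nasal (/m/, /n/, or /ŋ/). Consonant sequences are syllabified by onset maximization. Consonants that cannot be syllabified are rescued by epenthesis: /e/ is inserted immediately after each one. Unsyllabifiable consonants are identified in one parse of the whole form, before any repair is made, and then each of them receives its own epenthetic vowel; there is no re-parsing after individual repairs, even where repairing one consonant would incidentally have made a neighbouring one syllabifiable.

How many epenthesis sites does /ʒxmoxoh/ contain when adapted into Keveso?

The unsyllabifiable consonants are /ʒ/, /x/, /h/; each receives one epenthetic vowel.

3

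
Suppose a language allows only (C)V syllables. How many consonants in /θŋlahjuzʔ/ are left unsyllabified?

5

Under (C)V, the unsyllabifiable consonants are /θ/, /ŋ/, /h/, /z/, /ʔ/ (no codas are permitted; onsets are limited to one consonant).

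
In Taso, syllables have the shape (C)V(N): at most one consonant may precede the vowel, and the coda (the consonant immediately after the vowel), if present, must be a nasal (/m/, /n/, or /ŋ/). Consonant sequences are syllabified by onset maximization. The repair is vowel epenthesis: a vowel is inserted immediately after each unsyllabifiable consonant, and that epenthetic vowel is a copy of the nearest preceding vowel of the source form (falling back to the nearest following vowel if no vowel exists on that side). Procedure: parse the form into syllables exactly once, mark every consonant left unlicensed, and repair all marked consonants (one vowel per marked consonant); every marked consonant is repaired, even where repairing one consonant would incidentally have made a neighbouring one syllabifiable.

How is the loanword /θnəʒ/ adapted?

θənəʒə

The consonants /θ/, /ʒ/ cannot be parsed into a legal (C)V(N) syllable (only a nasal (/m/, /n/, or /ŋ/) is licensed in coda position; onsets are limited to one consonant).
Inserting the epenthetic vowel yields /θ/ → /θə/, /ʒ/ → /ʒə/.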